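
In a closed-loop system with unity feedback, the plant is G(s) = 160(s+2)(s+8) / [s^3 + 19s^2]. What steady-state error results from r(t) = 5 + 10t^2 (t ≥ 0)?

19/128

Lowest-order denominator term is 19s^2, so the open loop has 2 poles at the origin → type 2 system. Treating each term separately:
  • 5: tracked with zero error.
  • 10t^2: e_ss = 20/K_a with K_a=2560/19 → 19/128.
Total e_ss = 19/128.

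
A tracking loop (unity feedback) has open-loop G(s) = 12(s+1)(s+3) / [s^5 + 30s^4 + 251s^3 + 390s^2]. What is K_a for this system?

The denominator has no term below 390s^2 — 2 poles at s=0, type 2.
K_a = lim_{s→0} s^2·G(s) = 12·1·3 / 390 = 6/65.

6/65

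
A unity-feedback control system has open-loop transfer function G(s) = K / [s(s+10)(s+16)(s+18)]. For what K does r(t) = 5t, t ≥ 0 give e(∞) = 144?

G(s) has one factor of s in the denominator, so the system is type 1.
K_v = lim_{s→0} s·G(s) = K / (10·16·18) = (1/2880)·K.
e_ss = 5/K_v = 144 ⇒ K_v = 5/144 ⇒ K = (5/144)/(1/2880) = 100.

100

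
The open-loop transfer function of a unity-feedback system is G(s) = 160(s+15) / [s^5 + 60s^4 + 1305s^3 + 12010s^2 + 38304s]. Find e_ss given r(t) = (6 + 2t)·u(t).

Factoring s from the denominator leaves a polynomial with constant term 38304, so the system is type 1. Taking each input component in turn:
  • 6: tracked with zero error.
  • 2t: e_ss = 2/K_v with K_v=25/399 → 31.92.
Total e_ss = 31.92.

31.92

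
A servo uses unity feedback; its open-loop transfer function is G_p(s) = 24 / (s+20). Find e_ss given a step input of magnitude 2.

10/11

The open loop has no poles at the origin → type 0 system.
K_p = lim_{s→0} G_p(s) = 24 / (20) = 1.2.
e_ss = 2/(1 + K_p) = 2/2.2 = 10/11.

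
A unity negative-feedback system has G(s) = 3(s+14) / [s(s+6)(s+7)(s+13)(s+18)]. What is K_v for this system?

G(s) has one factor of s in the denominator, so the system is type 1.
K_v = lim_{s→0} s·G(s) = 3·14 / (6·7·13·18) = 1/234.

1/234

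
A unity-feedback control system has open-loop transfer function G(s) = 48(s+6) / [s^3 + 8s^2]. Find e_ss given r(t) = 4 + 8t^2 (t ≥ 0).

Lowest-order denominator term is 8s^2, so the open loop has 2 poles at the origin → type 2 system. By superposition:
  • 4: tracked with zero error.
  • 8t^2: e_ss = 16/K_a with K_a=36 → 4/9.
Total e_ss = 4/9.

4/9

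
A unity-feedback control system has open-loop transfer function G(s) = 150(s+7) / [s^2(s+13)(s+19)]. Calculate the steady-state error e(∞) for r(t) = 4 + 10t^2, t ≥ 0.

Two free integrators in G(s): this is a type 2 system. Treating each term separately:
  • 4: tracked with zero error.
  • 10t^2: e_ss = 20/K_a with K_a=1050/247 → 494/105.
Total e_ss = 494/105.

494/105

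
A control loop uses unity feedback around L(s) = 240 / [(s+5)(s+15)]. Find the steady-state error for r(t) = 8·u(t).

40/21

System type = 0 (no poles at s=0).
K_p = lim_{s→0} L(s) = 240 / (5·15) = 3.2.
e_ss = 8/(1 + K_p) = 8/4.2 = 40/21.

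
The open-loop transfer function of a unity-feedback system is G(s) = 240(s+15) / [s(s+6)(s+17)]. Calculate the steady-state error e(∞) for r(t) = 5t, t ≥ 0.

The open loop has one pole at the origin → type 1 system.
K_v = lim_{s→0} s·G(s) = 240·15 / (6·17) = 600/17.
e_ss = 5/K_v = 5/(600/17) = 17/120.

17/120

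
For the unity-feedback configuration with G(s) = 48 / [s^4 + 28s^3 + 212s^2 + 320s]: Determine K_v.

Factoring s from the denominator leaves a polynomial with constant term 320, so the system is type 1.
K_v = lim_{s→0} s·G(s) = 48 / 320 = 0.15.

0.15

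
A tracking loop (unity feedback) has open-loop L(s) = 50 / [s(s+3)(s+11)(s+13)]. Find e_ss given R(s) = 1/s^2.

8.58

L(s) has one factor of s in the denominator, so the system is type 1.
K_v = lim_{s→0} s·L(s) = 50 / (3·11·13) = 50/429.
e_ss = 1/K_v = 1/(50/429) = 8.58.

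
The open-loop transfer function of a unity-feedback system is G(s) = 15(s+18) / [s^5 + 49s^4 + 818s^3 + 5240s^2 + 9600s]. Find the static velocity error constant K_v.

9/320

Factoring s from the denominator leaves a polynomial with constant term 9600, so the system is type 1.
K_v = lim_{s→0} s·G(s) = 15·18 / 9600 = 9/320.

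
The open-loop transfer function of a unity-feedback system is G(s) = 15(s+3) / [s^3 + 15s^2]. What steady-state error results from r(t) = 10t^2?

20/3

The denominator has no term below 15s^2 — 2 poles at s=0, type 2.
K_a = lim_{s→0} s^2·G(s) = 15·3 / 15 = 3.
r(t) = 10t^2 gives R(s) = 20/s^3.
e_ss = 20/K_a = 20/3.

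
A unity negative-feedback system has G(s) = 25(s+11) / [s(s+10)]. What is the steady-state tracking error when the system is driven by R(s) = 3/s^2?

G(s) has one factor of s in the denominator, so the system is type 1.
K_v = lim_{s→0} s·G(s) = 25·11 / (10) = 27.5.
e_ss = 3/K_v = 3/27.5 = 6/55.

6/55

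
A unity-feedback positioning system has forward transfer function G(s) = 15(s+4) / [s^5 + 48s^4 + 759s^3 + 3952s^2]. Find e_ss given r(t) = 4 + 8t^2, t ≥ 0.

Lowest-order denominator term is 3952s^2, so the open loop has 2 poles at the origin → type 2 system. Taking each input component in turn:
  • 4: tracked with zero error.
  • 8t^2: e_ss = 16/K_a with K_a=15/988 → 15808/15.
Total e_ss = 15808/15.

15808/15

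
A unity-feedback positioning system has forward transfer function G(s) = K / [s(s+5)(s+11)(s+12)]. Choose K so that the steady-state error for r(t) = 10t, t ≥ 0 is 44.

System type = 1 (one pole at s=0).
K_v = lim_{s→0} s·G(s) = K / (5·11·12) = (1/660)·K.
e_ss = 10/K_v = 44 ⇒ K_v = 5/22 ⇒ K = (5/22)/(1/660) = 150.

150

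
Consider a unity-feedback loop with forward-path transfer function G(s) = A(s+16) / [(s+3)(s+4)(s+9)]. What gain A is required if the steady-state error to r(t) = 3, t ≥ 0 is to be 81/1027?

250

The open loop has no poles at the origin → type 0 system.
K_p = lim_{s→0} G(s) = A·16 / (3·4·9) = (4/27)·A.
e_ss = 3/(1 + K_p) = 81/1027 ⇒ 1 + (4/27)·A = 1027/27 ⇒ A = 250.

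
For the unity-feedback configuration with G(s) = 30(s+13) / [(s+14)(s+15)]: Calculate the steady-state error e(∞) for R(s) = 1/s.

0.35

System type = 0 (no poles at s=0).
K_p = lim_{s→0} G(s) = 30·13 / (14·15) = 13/7.
e_ss = 1/(1 + K_p) = 1/(20/7) = 0.35.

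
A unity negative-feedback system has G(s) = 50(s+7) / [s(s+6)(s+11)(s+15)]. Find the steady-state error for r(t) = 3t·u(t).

G(s) has one factor of s in the denominator, so the system is type 1.
K_v = lim_{s→0} s·G(s) = 50·7 / (6·11·15) = 35/99.
e_ss = 3/K_v = 3/(35/99) = 297/35.

297/35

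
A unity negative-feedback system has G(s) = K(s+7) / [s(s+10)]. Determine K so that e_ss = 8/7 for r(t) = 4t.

One free integrator in G(s): this is a type 1 system.
K_v = lim_{s→0} s·G(s) = K·7 / (10) = 0.7·K.
e_ss = 4/K_v = 8/7 ⇒ K_v = 3.5 ⇒ K = 3.5/0.7 = 5.

5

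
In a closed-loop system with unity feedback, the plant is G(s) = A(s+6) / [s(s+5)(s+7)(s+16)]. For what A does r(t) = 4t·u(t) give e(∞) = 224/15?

25

One free integrator in G(s): this is a type 1 system.
K_v = lim_{s→0} s·G(s) = A·6 / (5·7·16) = (3/280)·A.
e_ss = 4/K_v = 224/15 ⇒ K_v = 15/56 ⇒ A = (15/56)/(3/280) = 25.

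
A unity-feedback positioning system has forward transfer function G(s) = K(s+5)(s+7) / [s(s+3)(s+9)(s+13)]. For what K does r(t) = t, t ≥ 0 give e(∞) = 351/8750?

The open loop has one pole at the origin → type 1 system.
K_v = lim_{s→0} s·G(s) = K·5·7 / (3·9·13) = (35/351)·K.
e_ss = 1/K_v = 351/8750 ⇒ K_v = 8750/351 ⇒ K = (8750/351)/(35/351) = 250.

250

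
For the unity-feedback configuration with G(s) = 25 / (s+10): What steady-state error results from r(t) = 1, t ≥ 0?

No free integrators in G(s): this is a type 0 system.
K_p = lim_{s→0} G(s) = 25 / (10) = 2.5.
e_ss = 1/(1 + K_p) = 1/3.5 = 2/7.

2/7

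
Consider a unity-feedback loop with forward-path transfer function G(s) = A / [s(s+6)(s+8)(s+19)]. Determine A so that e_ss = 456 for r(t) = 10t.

20

One free integrator in G(s): this is a type 1 system.
K_v = lim_{s→0} s·G(s) = A / (6·8·19) = (1/912)·A.
e_ss = 10/K_v = 456 ⇒ K_v = 5/228 ⇒ A = (5/228)/(1/912) = 20.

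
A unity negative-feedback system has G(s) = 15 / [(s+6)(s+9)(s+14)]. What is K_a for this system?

No free integrators in G(s): this is a type 0 system.
K_a = lim_{s→0} s^2·G(s) = 0 (the extra factor of s kills the finite limit).

0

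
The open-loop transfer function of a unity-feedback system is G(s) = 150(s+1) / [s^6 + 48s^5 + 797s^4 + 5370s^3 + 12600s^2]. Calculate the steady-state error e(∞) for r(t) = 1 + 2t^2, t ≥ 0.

336

Factoring s^2 from the denominator leaves a polynomial with constant term 12600, so the system is type 2. Treating each term separately:
  • 1: tracked with zero error.
  • 2t^2: e_ss = 4/K_a with K_a=1/84 → 336.
Total e_ss = 336.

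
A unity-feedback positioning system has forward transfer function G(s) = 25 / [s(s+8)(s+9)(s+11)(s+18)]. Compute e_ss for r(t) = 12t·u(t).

The open loop has one pole at the origin → type 1 system.
K_v = lim_{s→0} s·G(s) = 25 / (8·9·11·18) = 25/14256.
e_ss = 12/K_v = 12/(25/14256) = 6842.88.

6842.88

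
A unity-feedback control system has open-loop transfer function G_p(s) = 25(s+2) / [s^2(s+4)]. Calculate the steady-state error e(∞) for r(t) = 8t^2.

The open loop has two poles at the origin → type 2 system.
K_a = lim_{s→0} s^2·G_p(s) = 25·2 / (4) = 12.5.
r(t) = 8t^2 gives R(s) = 16/s^3.
e_ss = 16/K_a = 16/12.5 = 1.28.

1.28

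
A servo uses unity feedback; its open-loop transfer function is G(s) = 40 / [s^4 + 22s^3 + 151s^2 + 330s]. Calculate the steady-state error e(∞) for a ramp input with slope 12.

99

Lowest-order denominator term is 330s, so the open loop has 1 pole at the origin → type 1 system.
K_v = lim_{s→0} s·G(s) = 40 / 330 = 4/33.
e_ss = 12/K_v = 12/(4/33) = 99.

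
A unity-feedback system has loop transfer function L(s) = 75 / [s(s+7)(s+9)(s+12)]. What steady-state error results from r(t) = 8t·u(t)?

80.64

The open loop has one pole at the origin → type 1 system.
K_v = lim_{s→0} s·L(s) = 75 / (7·9·12) = 25/252.
e_ss = 8/K_v = 8/(25/252) = 80.64.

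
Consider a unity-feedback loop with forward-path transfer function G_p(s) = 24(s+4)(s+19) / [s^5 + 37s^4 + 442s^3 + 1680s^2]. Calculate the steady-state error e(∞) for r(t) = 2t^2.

70/19

Factoring s^2 from the denominator leaves a polynomial with constant term 1680, so the system is type 2.
K_a = lim_{s→0} s^2·G_p(s) = 24·4·19 / 1680 = 38/35.
r(t) = 2t^2 gives R(s) = 4/s^3.
e_ss = 4/K_a = 4/(38/35) = 70/19.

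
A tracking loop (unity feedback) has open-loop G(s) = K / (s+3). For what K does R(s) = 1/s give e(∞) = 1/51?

150

System type = 0 (no poles at s=0).
K_p = lim_{s→0} G(s) = K / (3) = (1/3)·K.
e_ss = 1/(1 + K_p) = 1/51 ⇒ 1 + (1/3)·K = 51 ⇒ K = 150.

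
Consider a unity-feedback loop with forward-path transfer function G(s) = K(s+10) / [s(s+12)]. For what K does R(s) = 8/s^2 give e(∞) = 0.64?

15

G(s) has one factor of s in the denominator, so the system is type 1.
K_v = lim_{s→0} s·G(s) = K·10 / (12) = (5/6)·K.
e_ss = 8/K_v = 0.64 ⇒ K_v = 12.5 ⇒ K = 12.5/(5/6) = 15.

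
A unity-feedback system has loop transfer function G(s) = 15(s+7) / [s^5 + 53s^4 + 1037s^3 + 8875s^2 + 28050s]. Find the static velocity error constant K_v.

Lowest-order denominator term is 28050s, so the open loop has 1 pole at the origin → type 1 system.
K_v = lim_{s→0} s·G(s) = 15·7 / 28050 = 7/1870.

7/1870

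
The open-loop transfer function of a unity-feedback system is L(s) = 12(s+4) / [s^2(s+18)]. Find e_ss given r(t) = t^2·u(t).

0.75

Two free integrators in L(s): this is a type 2 system.
K_a = lim_{s→0} s^2·L(s) = 12·4 / (18) = 8/3.
r(t) = t^2 gives R(s) = 2/s^3.
e_ss = 2/K_a = 2/(8/3) = 0.75.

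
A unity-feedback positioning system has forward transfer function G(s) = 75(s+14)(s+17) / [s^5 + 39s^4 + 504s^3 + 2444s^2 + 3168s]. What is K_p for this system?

K_p = lim_{s→0} G(s); with 1 pole at the origin the limit diverges, so K_p = ∞.

infinity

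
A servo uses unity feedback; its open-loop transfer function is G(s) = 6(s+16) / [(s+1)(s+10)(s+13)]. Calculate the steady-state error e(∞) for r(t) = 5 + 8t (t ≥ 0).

infinity

System type = 0 (no poles at s=0). Treating each term separately:
  • 5: e_ss = 5/(1+K_p) with K_p=48/65 → 325/113.
  • 8t: a type-0 system cannot track it, e_ss → ∞.
The unbounded component dominates.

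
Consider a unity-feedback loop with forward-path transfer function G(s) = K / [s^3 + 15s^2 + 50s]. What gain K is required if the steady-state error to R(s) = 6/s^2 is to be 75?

4

The denominator has no term below 50s — 1 pole at s=0, type 1.
K_v = lim_{s→0} s·G(s) = K / 50 = 0.02·K.
e_ss = 6/K_v = 75 ⇒ K_v = 0.08 ⇒ K = 0.08/0.02 = 4.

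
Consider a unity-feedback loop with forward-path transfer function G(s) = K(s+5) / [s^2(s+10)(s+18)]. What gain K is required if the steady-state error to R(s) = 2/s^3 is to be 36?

2

System type = 2 (two poles at s=0).
K_a = lim_{s→0} s^2·G(s) = K·5 / (10·18) = (1/36)·K.
e_ss = 2/K_a = 36 ⇒ K_a = 1/18 ⇒ K = (1/18)/(1/36) = 2.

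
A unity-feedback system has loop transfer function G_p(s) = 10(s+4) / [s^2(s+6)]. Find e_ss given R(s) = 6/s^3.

Two free integrators in G_p(s): this is a type 2 system.
K_a = lim_{s→0} s^2·G_p(s) = 10·4 / (6) = 20/3.
r(t) = 3t^2 gives R(s) = 6/s^3.
e_ss = 6/K_a = 6/(20/3) = 0.9.

0.9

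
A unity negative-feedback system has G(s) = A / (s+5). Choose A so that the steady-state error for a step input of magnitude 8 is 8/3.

No free integrators in G(s): this is a type 0 system.
K_p = lim_{s→0} G(s) = A / (5) = 0.2·A.
e_ss = 8/(1 + K_p) = 8/3 ⇒ 1 + 0.2·A = 3 ⇒ A = 10.

10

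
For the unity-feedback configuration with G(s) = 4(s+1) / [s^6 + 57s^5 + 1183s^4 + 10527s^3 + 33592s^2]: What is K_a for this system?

Lowest-order denominator term is 33592s^2, so the open loop has 2 poles at the origin → type 2 system.
K_a = lim_{s→0} s^2·G(s) = 4·1 / 33592 = 1/8398.

1/8398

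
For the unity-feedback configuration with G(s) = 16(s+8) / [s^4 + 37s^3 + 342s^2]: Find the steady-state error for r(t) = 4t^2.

The denominator has no term below 342s^2 — 2 poles at s=0, type 2.
K_a = lim_{s→0} s^2·G(s) = 16·8 / 342 = 64/171.
r(t) = 4t^2 gives R(s) = 8/s^3.
e_ss = 8/K_a = 8/(64/171) = 21.375.

21.375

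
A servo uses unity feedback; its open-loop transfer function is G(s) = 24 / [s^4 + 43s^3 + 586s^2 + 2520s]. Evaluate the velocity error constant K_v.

Factoring s from the denominator leaves a polynomial with constant term 2520, so the system is type 1.
K_v = lim_{s→0} s·G(s) = 24 / 2520 = 1/105.

1/105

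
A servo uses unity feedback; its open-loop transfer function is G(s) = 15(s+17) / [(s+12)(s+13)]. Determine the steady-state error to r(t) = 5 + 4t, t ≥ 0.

infinity

The open loop has no poles at the origin → type 0 system. Treating each term separately:
  • 5: e_ss = 5/(1+K_p) with K_p=85/52 → 260/137.
  • 4t: a type-0 system cannot track it, e_ss → ∞.
The unbounded component dominates.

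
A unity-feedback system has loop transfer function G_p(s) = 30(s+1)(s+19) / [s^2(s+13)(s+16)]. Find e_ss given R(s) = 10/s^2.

0

Two free integrators in G_p(s): this is a type 2 system.
K_v = ∞ for a type-2 system; e_ss to a ramp is zero.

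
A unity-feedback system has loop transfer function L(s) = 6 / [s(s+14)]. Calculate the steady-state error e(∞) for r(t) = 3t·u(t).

7

One free integrator in L(s): this is a type 1 system.
K_v = lim_{s→0} s·L(s) = 6 / (14) = 3/7.
e_ss = 3/K_v = 3/(3/7) = 7.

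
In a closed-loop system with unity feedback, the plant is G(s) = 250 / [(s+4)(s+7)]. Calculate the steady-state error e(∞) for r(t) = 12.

168/139

G(s) has no factors of s in the denominator, so the system is type 0.
K_p = lim_{s→0} G(s) = 250 / (4·7) = 125/14.
e_ss = 12/(1 + K_p) = 12/(139/14) = 168/139.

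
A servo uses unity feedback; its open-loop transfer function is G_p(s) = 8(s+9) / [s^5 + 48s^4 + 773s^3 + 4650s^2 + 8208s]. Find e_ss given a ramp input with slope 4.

The denominator has no term below 8208s — 1 pole at s=0, type 1.
K_v = lim_{s→0} s·G_p(s) = 8·9 / 8208 = 1/114.
e_ss = 4/K_v = 4/(1/114) = 456.

456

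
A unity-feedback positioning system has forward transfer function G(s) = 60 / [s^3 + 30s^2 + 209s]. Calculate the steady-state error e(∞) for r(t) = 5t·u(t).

209/12

The denominator has no term below 209s — 1 pole at s=0, type 1.
K_v = lim_{s→0} s·G(s) = 60 / 209 = 60/209.
e_ss = 5/K_v = 5/(60/209) = 209/12.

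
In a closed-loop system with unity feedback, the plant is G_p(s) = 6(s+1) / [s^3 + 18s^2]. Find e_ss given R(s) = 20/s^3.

Factoring s^2 from the denominator leaves a polynomial with constant term 18, so the system is type 2.
K_a = lim_{s→0} s^2·G_p(s) = 6·1 / 18 = 1/3.
r(t) = 10t^2 gives R(s) = 20/s^3.
e_ss = 20/K_a = 20/(1/3) = 60.

60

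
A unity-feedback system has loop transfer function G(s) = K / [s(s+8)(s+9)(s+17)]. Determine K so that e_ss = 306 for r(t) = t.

One free integrator in G(s): this is a type 1 system.
K_v = lim_{s→0} s·G(s) = K / (8·9·17) = (1/1224)·K.
e_ss = 1/K_v = 306 ⇒ K_v = 1/306 ⇒ K = (1/306)/(1/1224) = 4.

4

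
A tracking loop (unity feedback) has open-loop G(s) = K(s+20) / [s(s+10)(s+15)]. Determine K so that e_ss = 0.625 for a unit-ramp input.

One free integrator in G(s): this is a type 1 system.
K_v = lim_{s→0} s·G(s) = K·20 / (10·15) = (2/15)·K.
e_ss = 1/K_v = 0.625 ⇒ K_v = 1.6 ⇒ K = 1.6/(2/15) = 12.

12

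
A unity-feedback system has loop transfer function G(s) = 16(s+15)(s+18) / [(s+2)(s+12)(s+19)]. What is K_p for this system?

180/19

System type = 0 (no poles at s=0).
K_p = lim_{s→0} G(s) = 16·15·18 / (2·12·19) = 180/19.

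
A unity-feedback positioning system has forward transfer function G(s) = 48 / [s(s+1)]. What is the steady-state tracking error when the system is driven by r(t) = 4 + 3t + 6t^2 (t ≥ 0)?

G(s) has one factor of s in the denominator, so the system is type 1. Treating each term separately:
  • 4: tracked with zero error.
  • 3t: e_ss = 3/K_v with K_v=48 → 0.0625.
  • 6t^2: a type-1 system cannot track it, e_ss → ∞.
The unbounded component dominates.

infinity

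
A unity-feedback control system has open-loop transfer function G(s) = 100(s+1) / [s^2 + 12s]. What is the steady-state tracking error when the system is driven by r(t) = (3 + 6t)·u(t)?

0.72

The denominator has no term below 12s — 1 pole at s=0, type 1. Taking each input component in turn:
  • 3: tracked with zero error.
  • 6t: e_ss = 6/K_v with K_v=25/3 → 0.72.
Total e_ss = 0.72.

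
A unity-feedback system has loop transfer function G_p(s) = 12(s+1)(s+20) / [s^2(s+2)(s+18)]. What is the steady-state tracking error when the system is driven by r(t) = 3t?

The open loop has two poles at the origin → type 2 system.
A type-2 system has K_v = ∞, so it tracks a ramp input with zero steady-state error.

0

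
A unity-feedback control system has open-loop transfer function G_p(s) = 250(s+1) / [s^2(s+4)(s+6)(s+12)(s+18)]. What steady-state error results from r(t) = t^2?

41.472

G_p(s) has two factors of s in the denominator, so the system is type 2.
K_a = lim_{s→0} s^2·G_p(s) = 250·1 / (4·6·12·18) = 125/2592.
r(t) = t^2 gives R(s) = 2/s^3.
e_ss = 2/K_a = 2/(125/2592) = 41.472.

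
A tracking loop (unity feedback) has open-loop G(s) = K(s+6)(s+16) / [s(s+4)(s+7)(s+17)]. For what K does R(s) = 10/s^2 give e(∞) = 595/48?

4

G(s) has one factor of s in the denominator, so the system is type 1.
K_v = lim_{s→0} s·G(s) = K·6·16 / (4·7·17) = (24/119)·K.
e_ss = 10/K_v = 595/48 ⇒ K_v = 96/119 ⇒ K = (96/119)/(24/119) = 4.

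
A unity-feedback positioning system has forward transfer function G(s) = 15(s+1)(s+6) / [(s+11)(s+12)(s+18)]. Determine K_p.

5/132

G(s) has no factors of s in the denominator, so the system is type 0.
K_p = lim_{s→0} G(s) = 15·1·6 / (11·12·18) = 5/132.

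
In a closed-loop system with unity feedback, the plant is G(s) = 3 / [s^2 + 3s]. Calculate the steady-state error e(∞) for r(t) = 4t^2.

infinity

Factoring s from the denominator leaves a polynomial with constant term 3, so the system is type 1.
K_a = lim_{s→0} s^2·G(s) = 0; the steady-state error to this parabolic input grows without bound.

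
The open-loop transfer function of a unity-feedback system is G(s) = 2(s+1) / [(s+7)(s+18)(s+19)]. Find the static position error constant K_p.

1/1197

The open loop has no poles at the origin → type 0 system.
K_p = lim_{s→0} G(s) = 2·1 / (7·18·19) = 1/1197.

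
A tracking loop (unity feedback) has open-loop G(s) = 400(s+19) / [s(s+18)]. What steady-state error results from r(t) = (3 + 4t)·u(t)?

One free integrator in G(s): this is a type 1 system. By superposition:
  • 3: tracked with zero error.
  • 4t: e_ss = 4/K_v with K_v=3800/9 → 9/950.
Total e_ss = 9/950.

9/950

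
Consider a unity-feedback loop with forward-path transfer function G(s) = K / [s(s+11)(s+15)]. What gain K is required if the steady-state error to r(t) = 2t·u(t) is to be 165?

System type = 1 (one pole at s=0).
K_v = lim_{s→0} s·G(s) = K / (11·15) = (1/165)·K.
e_ss = 2/K_v = 165 ⇒ K_v = 2/165 ⇒ K = (2/165)/(1/165) = 2.

2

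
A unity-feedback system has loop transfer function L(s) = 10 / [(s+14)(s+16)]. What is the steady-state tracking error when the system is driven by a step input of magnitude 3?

112/39

The open loop has no poles at the origin → type 0 system.
K_p = lim_{s→0} L(s) = 10 / (14·16) = 5/112.
e_ss = 3/(1 + K_p) = 3/(117/112) = 112/39.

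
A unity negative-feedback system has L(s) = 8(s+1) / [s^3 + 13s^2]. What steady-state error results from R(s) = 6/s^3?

Lowest-order denominator term is 13s^2, so the open loop has 2 poles at the origin → type 2 system.
K_a = lim_{s→0} s^2·L(s) = 8·1 / 13 = 8/13.
r(t) = 3t^2 gives R(s) = 6/s^3.
e_ss = 6/K_a = 6/(8/13) = 9.75.

9.75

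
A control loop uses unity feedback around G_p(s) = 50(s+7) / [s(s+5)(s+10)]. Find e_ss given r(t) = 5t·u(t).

One free integrator in G_p(s): this is a type 1 system.
K_v = lim_{s→0} s·G_p(s) = 50·7 / (5·10) = 7.
e_ss = 5/K_v = 5/7.

5/7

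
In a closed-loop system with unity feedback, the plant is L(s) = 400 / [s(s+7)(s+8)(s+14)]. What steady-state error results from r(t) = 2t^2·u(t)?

infinity

The open loop has one pole at the origin → type 1 system.
K_a = lim_{s→0} s^2·L(s) = 0; the steady-state error to this parabolic input grows without bound.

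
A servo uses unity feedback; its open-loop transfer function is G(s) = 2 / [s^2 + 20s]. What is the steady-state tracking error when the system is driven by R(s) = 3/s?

Lowest-order denominator term is 20s, so the open loop has 1 pole at the origin → type 1 system.
K_p = ∞ for a type-1 system; e_ss to a step is zero.

0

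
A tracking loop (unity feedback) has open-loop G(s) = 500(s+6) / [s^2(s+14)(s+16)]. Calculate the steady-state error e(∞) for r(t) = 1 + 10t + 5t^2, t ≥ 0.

56/75

The open loop has two poles at the origin → type 2 system. Taking each input component in turn:
  • 1: tracked with zero error.
  • 10t: tracked with zero error.
  • 5t^2: e_ss = 10/K_a with K_a=375/28 → 56/75.
Total e_ss = 56/75.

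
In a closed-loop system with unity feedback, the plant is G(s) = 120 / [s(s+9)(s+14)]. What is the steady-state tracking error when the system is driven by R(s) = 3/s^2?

3.15

One free integrator in G(s): this is a type 1 system.
K_v = lim_{s→0} s·G(s) = 120 / (9·14) = 20/21.
e_ss = 3/K_v = 3/(20/21) = 3.15.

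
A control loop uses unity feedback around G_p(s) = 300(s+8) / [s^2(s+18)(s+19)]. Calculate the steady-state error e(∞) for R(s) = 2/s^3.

Two free integrators in G_p(s): this is a type 2 system.
K_a = lim_{s→0} s^2·G_p(s) = 300·8 / (18·19) = 400/57.
r(t) = t^2 gives R(s) = 2/s^3.
e_ss = 2/K_a = 2/(400/57) = 0.285.

0.285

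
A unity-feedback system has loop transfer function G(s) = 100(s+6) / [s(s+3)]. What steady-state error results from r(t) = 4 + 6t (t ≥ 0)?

0.03

G(s) has one factor of s in the denominator, so the system is type 1. Taking each input component in turn:
  • 4: tracked with zero error.
  • 6t: e_ss = 6/K_v with K_v=200 → 0.03.
Total e_ss = 0.03.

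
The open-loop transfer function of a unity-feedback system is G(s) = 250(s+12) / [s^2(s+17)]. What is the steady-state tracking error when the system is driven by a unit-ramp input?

The open loop has two poles at the origin → type 2 system.
A type-2 system has K_v = ∞, so it tracks a ramp input with zero steady-state error.

0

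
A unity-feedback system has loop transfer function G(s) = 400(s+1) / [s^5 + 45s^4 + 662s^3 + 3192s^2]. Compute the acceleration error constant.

Lowest-order denominator term is 3192s^2, so the open loop has 2 poles at the origin → type 2 system.
K_a = lim_{s→0} s^2·G(s) = 400·1 / 3192 = 50/399.

50/399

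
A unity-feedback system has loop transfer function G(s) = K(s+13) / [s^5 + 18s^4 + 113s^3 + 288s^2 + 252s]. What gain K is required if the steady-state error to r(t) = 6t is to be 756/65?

The denominator has no term below 252s — 1 pole at s=0, type 1.
K_v = lim_{s→0} s·G(s) = K·13 / 252 = (13/252)·K.
e_ss = 6/K_v = 756/65 ⇒ K_v = 65/126 ⇒ K = (65/126)/(13/252) = 10.

10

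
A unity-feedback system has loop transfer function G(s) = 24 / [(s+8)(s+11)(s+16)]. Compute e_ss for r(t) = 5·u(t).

880/179

G(s) has no factors of s in the denominator, so the system is type 0.
K_p = lim_{s→0} G(s) = 24 / (8·11·16) = 3/176.
e_ss = 5/(1 + K_p) = 5/(179/176) = 880/179.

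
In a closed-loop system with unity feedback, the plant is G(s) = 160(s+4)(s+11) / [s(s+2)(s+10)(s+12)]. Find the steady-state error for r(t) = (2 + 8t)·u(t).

The open loop has one pole at the origin → type 1 system. By superposition:
  • 2: tracked with zero error.
  • 8t: e_ss = 8/K_v with K_v=88/3 → 3/11.
Total e_ss = 3/11.

3/11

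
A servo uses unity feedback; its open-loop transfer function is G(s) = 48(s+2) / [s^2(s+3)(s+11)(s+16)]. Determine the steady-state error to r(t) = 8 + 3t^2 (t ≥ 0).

The open loop has two poles at the origin → type 2 system. Taking each input component in turn:
  • 8: tracked with zero error.
  • 3t^2: e_ss = 6/K_a with K_a=2/11 → 33.
Total e_ss = 33.

33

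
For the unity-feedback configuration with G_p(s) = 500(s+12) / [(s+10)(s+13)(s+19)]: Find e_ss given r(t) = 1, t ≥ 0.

247/847

System type = 0 (no poles at s=0).
K_p = lim_{s→0} G_p(s) = 500·12 / (10·13·19) = 600/247.
e_ss = 1/(1 + K_p) = 1/(847/247) = 247/847.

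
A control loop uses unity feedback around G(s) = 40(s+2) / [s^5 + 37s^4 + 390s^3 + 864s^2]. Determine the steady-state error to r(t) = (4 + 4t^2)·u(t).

Factoring s^2 from the denominator leaves a polynomial with constant term 864, so the system is type 2. Taking each input component in turn:
  • 4: tracked with zero error.
  • 4t^2: e_ss = 8/K_a with K_a=5/54 → 86.4.
Total e_ss = 86.4.

86.4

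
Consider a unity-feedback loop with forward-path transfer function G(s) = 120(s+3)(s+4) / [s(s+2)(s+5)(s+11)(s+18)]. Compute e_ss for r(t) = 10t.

13.75

System type = 1 (one pole at s=0).
K_v = lim_{s→0} s·G(s) = 120·3·4 / (2·5·11·18) = 8/11.
e_ss = 10/K_v = 10/(8/11) = 13.75.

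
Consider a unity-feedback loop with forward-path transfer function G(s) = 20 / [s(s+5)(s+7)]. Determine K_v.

G(s) has one factor of s in the denominator, so the system is type 1.
K_v = lim_{s→0} s·G(s) = 20 / (5·7) = 4/7.

4/7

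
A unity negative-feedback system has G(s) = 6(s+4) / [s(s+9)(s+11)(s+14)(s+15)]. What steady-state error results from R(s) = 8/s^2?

6930

The open loop has one pole at the origin → type 1 system.
K_v = lim_{s→0} s·G(s) = 6·4 / (9·11·14·15) = 4/3465.
e_ss = 8/K_v = 8/(4/3465) = 6930.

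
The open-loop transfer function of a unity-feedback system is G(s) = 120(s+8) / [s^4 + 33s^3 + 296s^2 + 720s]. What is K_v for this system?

4/3

The denominator has no term below 720s — 1 pole at s=0, type 1.
K_v = lim_{s→0} s·G(s) = 120·8 / 720 = 4/3.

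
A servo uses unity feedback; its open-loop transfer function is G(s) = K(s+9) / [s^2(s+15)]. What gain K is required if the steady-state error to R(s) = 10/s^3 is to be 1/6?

G(s) has two factors of s in the denominator, so the system is type 2.
K_a = lim_{s→0} s^2·G(s) = K·9 / (15) = 0.6·K.
e_ss = 10/K_a = 1/6 ⇒ K_a = 60 ⇒ K = 60/0.6 = 100.

100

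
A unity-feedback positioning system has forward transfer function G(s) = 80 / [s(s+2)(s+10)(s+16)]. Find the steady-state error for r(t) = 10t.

40

System type = 1 (one pole at s=0).
K_v = lim_{s→0} s·G(s) = 80 / (2·10·16) = 0.25.
e_ss = 10/K_v = 10/0.25 = 40.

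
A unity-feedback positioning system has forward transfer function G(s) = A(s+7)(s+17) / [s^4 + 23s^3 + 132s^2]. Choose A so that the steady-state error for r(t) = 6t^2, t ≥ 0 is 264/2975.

150

Lowest-order denominator term is 132s^2, so the open loop has 2 poles at the origin → type 2 system.
K_a = lim_{s→0} s^2·G(s) = A·7·17 / 132 = (119/132)·A.
e_ss = 12/K_a = 264/2975 ⇒ K_a = 2975/22 ⇒ A = (2975/22)/(119/132) = 150.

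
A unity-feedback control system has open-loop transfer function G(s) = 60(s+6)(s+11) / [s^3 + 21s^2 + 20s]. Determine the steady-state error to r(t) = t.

1/198

Factoring s from the denominator leaves a polynomial with constant term 20, so the system is type 1.
K_v = lim_{s→0} s·G(s) = 60·6·11 / 20 = 198.
e_ss = 1/K_v = 1/198.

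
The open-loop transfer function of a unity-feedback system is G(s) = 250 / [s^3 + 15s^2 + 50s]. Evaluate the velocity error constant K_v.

The denominator has no term below 50s — 1 pole at s=0, type 1.
K_v = lim_{s→0} s·G(s) = 250 / 50 = 5.

5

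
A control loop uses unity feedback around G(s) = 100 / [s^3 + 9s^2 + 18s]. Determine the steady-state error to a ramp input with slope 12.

2.16

Lowest-order denominator term is 18s, so the open loop has 1 pole at the origin → type 1 system.
K_v = lim_{s→0} s·G(s) = 100 / 18 = 50/9.
e_ss = 12/K_v = 12/(50/9) = 2.16.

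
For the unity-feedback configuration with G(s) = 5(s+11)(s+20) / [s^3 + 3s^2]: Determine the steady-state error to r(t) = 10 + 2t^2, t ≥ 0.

Factoring s^2 from the denominator leaves a polynomial with constant term 3, so the system is type 2. Treating each term separately:
  • 10: tracked with zero error.
  • 2t^2: e_ss = 4/K_a with K_a=1100/3 → 3/275.
Total e_ss = 3/275.

3/275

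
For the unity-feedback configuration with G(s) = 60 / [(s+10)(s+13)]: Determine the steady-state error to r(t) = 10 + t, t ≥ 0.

infinity

System type = 0 (no poles at s=0). Treating each term separately:
  • 10: e_ss = 10/(1+K_p) with K_p=6/13 → 130/19.
  • t: a type-0 system cannot track it, e_ss → ∞.
The unbounded component dominates.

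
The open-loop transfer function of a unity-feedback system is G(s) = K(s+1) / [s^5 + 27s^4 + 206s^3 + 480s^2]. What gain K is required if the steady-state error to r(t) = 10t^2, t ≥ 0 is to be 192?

50

The denominator has no term below 480s^2 — 2 poles at s=0, type 2.
K_a = lim_{s→0} s^2·G(s) = K·1 / 480 = (1/480)·K.
e_ss = 20/K_a = 192 ⇒ K_a = 5/48 ⇒ K = (5/48)/(1/480) = 50.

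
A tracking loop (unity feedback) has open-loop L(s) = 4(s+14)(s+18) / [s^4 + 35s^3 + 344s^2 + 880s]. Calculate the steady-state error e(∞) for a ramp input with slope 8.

440/63

Lowest-order denominator term is 880s, so the open loop has 1 pole at the origin → type 1 system.
K_v = lim_{s→0} s·L(s) = 4·14·18 / 880 = 63/55.
e_ss = 8/K_v = 8/(63/55) = 440/63.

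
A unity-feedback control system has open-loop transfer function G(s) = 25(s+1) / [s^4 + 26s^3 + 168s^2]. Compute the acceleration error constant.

Factoring s^2 from the denominator leaves a polynomial with constant term 168, so the system is type 2.
K_a = lim_{s→0} s^2·G(s) = 25·1 / 168 = 25/168.

25/168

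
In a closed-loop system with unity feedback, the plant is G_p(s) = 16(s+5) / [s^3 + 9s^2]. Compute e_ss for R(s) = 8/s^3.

Lowest-order denominator term is 9s^2, so the open loop has 2 poles at the origin → type 2 system.
K_a = lim_{s→0} s^2·G_p(s) = 16·5 / 9 = 80/9.
r(t) = 4t^2 gives R(s) = 8/s^3.
e_ss = 8/K_a = 8/(80/9) = 0.9.

0.9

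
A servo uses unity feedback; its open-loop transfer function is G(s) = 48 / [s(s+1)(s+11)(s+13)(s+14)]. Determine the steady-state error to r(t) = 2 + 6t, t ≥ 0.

The open loop has one pole at the origin → type 1 system. Taking each input component in turn:
  • 2: tracked with zero error.
  • 6t: e_ss = 6/K_v with K_v=24/1001 → 250.25.
Total e_ss = 250.25.

250.25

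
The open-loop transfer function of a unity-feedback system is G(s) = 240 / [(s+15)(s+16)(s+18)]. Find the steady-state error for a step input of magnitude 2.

The open loop has no poles at the origin → type 0 system.
K_p = lim_{s→0} G(s) = 240 / (15·16·18) = 1/18.
e_ss = 2/(1 + K_p) = 2/(19/18) = 36/19.

36/19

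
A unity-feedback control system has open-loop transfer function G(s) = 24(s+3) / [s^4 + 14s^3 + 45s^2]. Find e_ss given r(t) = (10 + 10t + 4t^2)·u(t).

Factoring s^2 from the denominator leaves a polynomial with constant term 45, so the system is type 2. Taking each input component in turn:
  • 10: tracked with zero error.
  • 10t: tracked with zero error.
  • 4t^2: e_ss = 8/K_a with K_a=1.6 → 5.
Total e_ss = 5.

5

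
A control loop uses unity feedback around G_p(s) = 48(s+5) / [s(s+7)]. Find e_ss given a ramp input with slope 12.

0.35

System type = 1 (one pole at s=0).
K_v = lim_{s→0} s·G_p(s) = 48·5 / (7) = 240/7.
e_ss = 12/K_v = 12/(240/7) = 0.35.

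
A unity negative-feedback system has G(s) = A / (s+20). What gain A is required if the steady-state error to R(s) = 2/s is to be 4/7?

The open loop has no poles at the origin → type 0 system.
K_p = lim_{s→0} G(s) = A / (20) = 0.05·A.
e_ss = 2/(1 + K_p) = 4/7 ⇒ 1 + 0.05·A = 3.5 ⇒ A = 50.

50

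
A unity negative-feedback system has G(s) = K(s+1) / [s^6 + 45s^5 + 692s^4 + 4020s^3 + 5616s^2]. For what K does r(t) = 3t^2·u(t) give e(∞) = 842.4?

Lowest-order denominator term is 5616s^2, so the open loop has 2 poles at the origin → type 2 system.
K_a = lim_{s→0} s^2·G(s) = K·1 / 5616 = (1/5616)·K.
e_ss = 6/K_a = 842.4 ⇒ K_a = 5/702 ⇒ K = (5/702)/(1/5616) = 40.

40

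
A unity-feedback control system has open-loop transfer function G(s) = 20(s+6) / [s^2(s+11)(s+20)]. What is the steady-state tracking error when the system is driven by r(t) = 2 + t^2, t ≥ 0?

11/3

G(s) has two factors of s in the denominator, so the system is type 2. Treating each term separately:
  • 2: tracked with zero error.
  • t^2: e_ss = 2/K_a with K_a=6/11 → 11/3.
Total e_ss = 11/3.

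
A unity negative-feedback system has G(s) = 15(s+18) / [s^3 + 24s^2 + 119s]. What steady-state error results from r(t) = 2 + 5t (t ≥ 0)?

The denominator has no term below 119s — 1 pole at s=0, type 1. Treating each term separately:
  • 2: tracked with zero error.
  • 5t: e_ss = 5/K_v with K_v=270/119 → 119/54.
Total e_ss = 119/54.

119/54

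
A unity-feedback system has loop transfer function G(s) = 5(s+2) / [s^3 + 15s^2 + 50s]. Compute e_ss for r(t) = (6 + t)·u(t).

5

Factoring s from the denominator leaves a polynomial with constant term 50, so the system is type 1. Taking each input component in turn:
  • 6: tracked with zero error.
  • t: e_ss = 1/K_v with K_v=0.2 → 5.
Total e_ss = 5.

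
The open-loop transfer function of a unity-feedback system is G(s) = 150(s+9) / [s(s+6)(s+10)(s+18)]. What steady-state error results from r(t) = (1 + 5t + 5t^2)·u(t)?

The open loop has one pole at the origin → type 1 system. Treating each term separately:
  • 1: tracked with zero error.
  • 5t: e_ss = 5/K_v with K_v=1.25 → 4.
  • 5t^2: a type-1 system cannot track it, e_ss → ∞.
The unbounded component dominates.

infinity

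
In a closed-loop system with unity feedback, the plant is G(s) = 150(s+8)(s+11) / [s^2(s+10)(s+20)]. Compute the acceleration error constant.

66

The open loop has two poles at the origin → type 2 system.
K_a = lim_{s→0} s^2·G(s) = 150·8·11 / (10·20) = 66.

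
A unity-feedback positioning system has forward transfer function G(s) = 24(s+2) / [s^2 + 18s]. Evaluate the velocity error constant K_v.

8/3

Lowest-order denominator term is 18s, so the open loop has 1 pole at the origin → type 1 system.
K_v = lim_{s→0} s·G(s) = 24·2 / 18 = 8/3.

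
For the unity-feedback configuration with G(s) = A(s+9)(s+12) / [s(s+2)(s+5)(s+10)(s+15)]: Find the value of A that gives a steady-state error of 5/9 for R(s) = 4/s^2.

G(s) has one factor of s in the denominator, so the system is type 1.
K_v = lim_{s→0} s·G(s) = A·9·12 / (2·5·10·15) = 0.072·A.
e_ss = 4/K_v = 5/9 ⇒ K_v = 7.2 ⇒ A = 7.2/0.072 = 100.

100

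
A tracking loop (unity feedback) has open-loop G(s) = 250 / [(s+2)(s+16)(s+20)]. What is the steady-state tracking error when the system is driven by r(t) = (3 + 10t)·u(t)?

infinity

No free integrators in G(s): this is a type 0 system. Treating each term separately:
  • 3: e_ss = 3/(1+K_p) with K_p=25/64 → 192/89.
  • 10t: a type-0 system cannot track it, e_ss → ∞.
The unbounded component dominates.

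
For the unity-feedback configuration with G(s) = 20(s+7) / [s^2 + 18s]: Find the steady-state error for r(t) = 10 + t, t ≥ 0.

9/70

Factoring s from the denominator leaves a polynomial with constant term 18, so the system is type 1. By superposition:
  • 10: tracked with zero error.
  • t: e_ss = 1/K_v with K_v=70/9 → 9/70.
Total e_ss = 9/70.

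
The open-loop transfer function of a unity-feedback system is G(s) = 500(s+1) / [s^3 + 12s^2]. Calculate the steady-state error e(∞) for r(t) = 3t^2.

0.144

Lowest-order denominator term is 12s^2, so the open loop has 2 poles at the origin → type 2 system.
K_a = lim_{s→0} s^2·G(s) = 500·1 / 12 = 125/3.
r(t) = 3t^2 gives R(s) = 6/s^3.
e_ss = 6/K_a = 6/(125/3) = 0.144.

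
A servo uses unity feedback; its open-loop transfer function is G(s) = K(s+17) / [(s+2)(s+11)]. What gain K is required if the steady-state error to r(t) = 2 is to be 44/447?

25

G(s) has no factors of s in the denominator, so the system is type 0.
K_p = lim_{s→0} G(s) = K·17 / (2·11) = (17/22)·K.
e_ss = 2/(1 + K_p) = 44/447 ⇒ 1 + (17/22)·K = 447/22 ⇒ K = 25.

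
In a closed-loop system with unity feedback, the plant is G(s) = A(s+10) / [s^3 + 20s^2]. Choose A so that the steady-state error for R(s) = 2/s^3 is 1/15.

60

Factoring s^2 from the denominator leaves a polynomial with constant term 20, so the system is type 2.
K_a = lim_{s→0} s^2·G(s) = A·10 / 20 = 0.5·A.
e_ss = 2/K_a = 1/15 ⇒ K_a = 30 ⇒ A = 30/0.5 = 60.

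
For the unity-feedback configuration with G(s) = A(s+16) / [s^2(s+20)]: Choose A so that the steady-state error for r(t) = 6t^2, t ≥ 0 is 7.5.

2

The open loop has two poles at the origin → type 2 system.
K_a = lim_{s→0} s^2·G(s) = A·16 / (20) = 0.8·A.
e_ss = 12/K_a = 7.5 ⇒ K_a = 1.6 ⇒ A = 1.6/0.8 = 2.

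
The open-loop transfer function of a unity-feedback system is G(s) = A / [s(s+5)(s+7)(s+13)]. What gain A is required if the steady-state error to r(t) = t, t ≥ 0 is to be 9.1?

G(s) has one factor of s in the denominator, so the system is type 1.
K_v = lim_{s→0} s·G(s) = A / (5·7·13) = (1/455)·A.
e_ss = 1/K_v = 9.1 ⇒ K_v = 10/91 ⇒ A = (10/91)/(1/455) = 50.

50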